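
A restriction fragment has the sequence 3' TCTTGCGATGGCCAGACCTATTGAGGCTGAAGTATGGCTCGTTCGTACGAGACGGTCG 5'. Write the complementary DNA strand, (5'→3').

5′-AGAACGCTACCGGTCTGGATAACTCCGACTTCATACCGAGCAAGCATGCTCTGCCAGC-3′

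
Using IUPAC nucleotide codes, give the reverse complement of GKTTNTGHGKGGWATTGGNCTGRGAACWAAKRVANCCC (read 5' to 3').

5'-GGGNTBYMTTWGTTCYCAGNCCAATWCCMCDCANAAMC-3'

Standard pairs A↔T, G↔C; ambiguity codes pair R↔Y, K↔M, W↔W, H↔D, V↔B, N↔N. Complement (CMAANACDCMCCWTAACCNGACYCTTGWTTMYBTNGGG), then reverse for 5'→3'.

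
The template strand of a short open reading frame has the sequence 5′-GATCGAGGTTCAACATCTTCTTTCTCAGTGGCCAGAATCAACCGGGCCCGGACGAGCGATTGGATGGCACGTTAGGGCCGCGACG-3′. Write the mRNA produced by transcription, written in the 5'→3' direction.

5'-CGUCGCGGCCCUAACGUGCCAUCCAAUCGCUCGUCCGGGCCCGGUUGAUUCUGGCCACUGAGAAAGAAGAUGUUGAACCUCGAUC-3'

The mRNA has the sequence of the coding strand (reverse complement of the template) with T→U. Reverse complement of GATCGAGGTTCAACATCTTCTTTCTCAGTGGCCAGAATCAACCGGGCCCGGACGAGCGATTGGATGGCACGTTAGGGCCGCGACG is CGTCGCGGCCCTAACGTGCCATCCAATCGCTCGTCCGGGCCCGGTTGATTCTGGCCACTGAGAAAGAAGATGTTGAACCTCGATC; then T→U.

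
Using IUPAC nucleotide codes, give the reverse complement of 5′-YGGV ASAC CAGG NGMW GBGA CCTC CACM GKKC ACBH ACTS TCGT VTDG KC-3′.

Standard pairs A↔T, G↔C; ambiguity codes pair Y↔R, M↔K, W↔W, S↔S, B↔V, D↔H, N↔N. Complement (RCCBTSTGGTCCNCKWCVCTGGAGGTGKCMMGTGVDTGASAGCABAHCMG), then reverse for 5'→3'.

5'-GMCHABACGASAGTDVGTGMMCKGTGGAGGTCVCWKCNCCTGGTSTBCCR-3'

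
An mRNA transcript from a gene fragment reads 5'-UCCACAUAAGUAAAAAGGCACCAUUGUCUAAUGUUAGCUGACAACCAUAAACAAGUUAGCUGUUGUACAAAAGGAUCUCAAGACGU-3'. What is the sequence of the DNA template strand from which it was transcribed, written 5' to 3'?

Replace U with T to get the coding DNA strand: TCCACATAAGTAAAAAGGCACCATTGTCTAATGTTAGCTGACAACCATAAACAAGTTAGCTGTTGTACAAAAGGATCTCAAGACGT. The template strand is its reverse complement (complement AGGTGTATTCATTTTTCCGTGGTAACAGATTACAATCGACTGTTGGTATTTGTTCAATCGACAACATGTTTTCCTAGAGTTCTGCA, then reverse).

5′-ACGTCTTGAGATCCTTTTGTACAACAGCTAACTTGTTTATGGTTGTCAGCTAACATTAGACAATGGTGCCTTTTTACTTATGTGGA-3′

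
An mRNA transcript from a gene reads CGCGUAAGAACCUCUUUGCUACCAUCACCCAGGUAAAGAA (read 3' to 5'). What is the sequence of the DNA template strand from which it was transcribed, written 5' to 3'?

Written 5'→3' the mRNA is AAGAAAUGGACCCACUACCAUCGUUUCUCCAAGAAUGCGC, so the coding DNA strand is AAGAAATGGACCCACTACCATCGTTTCTCCAAGAATGCGC. The template is its reverse complement.

5'-GCGCATTCTTGGAGAAACGATGGTAGTGGGTCCATTTCTT-3'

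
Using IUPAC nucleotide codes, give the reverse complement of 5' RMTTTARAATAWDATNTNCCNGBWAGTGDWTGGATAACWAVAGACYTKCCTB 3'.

5'-VAGGMARGTCTBTWGTTATCCAWHCACTWVCNGGNANATHWTATTYTAAAKY-3'

Standard pairs A↔T, G↔C; ambiguity codes pair R↔Y, M↔K, W↔W, B↔V, D↔H, N↔N. Complement (YKAAATYTTATWHTANANGGNCVWTCACHWACCTATTGWTBTCTGRAMGGAV), then reverse for 5'→3'.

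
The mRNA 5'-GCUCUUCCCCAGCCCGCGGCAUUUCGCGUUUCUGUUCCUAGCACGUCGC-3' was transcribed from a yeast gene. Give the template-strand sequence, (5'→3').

Replace U with T to get the coding DNA strand: GCTCTTCCCCAGCCCGCGGCATTTCGCGTTTCTGTTCCTAGCACGTCGC. The template strand is its reverse complement (complement CGAGAAGGGGTCGGGCGCCGTAAAGCGCAAAGACAAGGATCGTGCAGCG, then reverse).

5'-GCGACGTGCTAGGAACAGAAACGCGAAATGCCGCGGGCTGGGGAAGAGC-3'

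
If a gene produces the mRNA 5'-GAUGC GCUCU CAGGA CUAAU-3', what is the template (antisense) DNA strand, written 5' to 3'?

Replace U with T to get the coding DNA strand: GATGCGCTCTCAGGACTAAT. The template strand is its reverse complement (complement CTACGCGAGAGTCCTGATTA, then reverse).

5'-ATTAGTCCTGAGAGCGCATC-3'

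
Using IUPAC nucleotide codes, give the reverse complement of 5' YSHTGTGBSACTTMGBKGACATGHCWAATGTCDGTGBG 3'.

Standard pairs A↔T, G↔C; ambiguity codes pair Y↔R, M↔K, W↔W, S↔S, B↔V, D↔H. Complement (RSDACACVSTGAAKCVMCTGTACDGWTTACAGHCACVC), then reverse for 5'→3'.

5'-CVCACHGACATTWGDCATGTCMVCKAAGTSVCACADSR-3'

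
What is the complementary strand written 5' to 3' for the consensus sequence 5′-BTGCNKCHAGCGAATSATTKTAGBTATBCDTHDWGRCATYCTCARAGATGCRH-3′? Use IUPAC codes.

5'-DYGCATCTYTGAGRATGYCWHDAHGVATAVCTAMAATSATTCGCTDGMNGCAV-3'

Standard pairs A↔T, G↔C; ambiguity codes pair R↔Y, K↔M, W↔W, S↔S, B↔V, D↔H, N↔N. Complement (VACGNMGDTCGCTTASTAAMATCVATAVGHADHWCYGTARGAGTYTCTACGYD), then reverse for 5'→3'.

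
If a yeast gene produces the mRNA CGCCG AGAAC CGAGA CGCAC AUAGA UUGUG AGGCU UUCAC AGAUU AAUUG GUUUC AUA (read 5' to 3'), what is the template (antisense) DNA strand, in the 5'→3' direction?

5'-TATGAAACCAATTAATCTGTGAAAGCCTCACAATCTATGTGCGTCTCGGTTCTCGGCG-3'

Replace U with T to get the coding DNA strand: CGCCGAGAACCGAGACGCACATAGATTGTGAGGCTTTCACAGATTAATTGGTTTCATA. The template strand is its reverse complement (complement GCGGCTCTTGGCTCTGCGTGTATCTAACACTCCGAAAGTGTCTAATTAACCAAAGTAT, then reverse).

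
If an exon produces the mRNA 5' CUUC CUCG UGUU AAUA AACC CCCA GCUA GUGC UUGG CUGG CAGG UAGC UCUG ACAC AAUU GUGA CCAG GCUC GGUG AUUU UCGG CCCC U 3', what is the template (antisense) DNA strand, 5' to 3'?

Replace U with T to get the coding DNA strand: CTTCCTCGTGTTAATAAACCCCCAGCTAGTGCTTGGCTGGCAGGTAGCTCTGACACAATTGTGACCAGGCTCGGTGATTTTCGGCCCCT. The template strand is its reverse complement (complement GAAGGAGCACAATTATTTGGGGGTCGATCACGAACCGACCGTCCATCGAGACTGTGTTAACACTGGTCCGAGCCACTAAAAGCCGGGGA, then reverse).

5'-AGGGGCCGAAAATCACCGAGCCTGGTCACAATTGTGTCAGAGCTACCTGCCAGCCAAGCACTAGCTGGGGGTTTATTAACACGAGGAAG-3'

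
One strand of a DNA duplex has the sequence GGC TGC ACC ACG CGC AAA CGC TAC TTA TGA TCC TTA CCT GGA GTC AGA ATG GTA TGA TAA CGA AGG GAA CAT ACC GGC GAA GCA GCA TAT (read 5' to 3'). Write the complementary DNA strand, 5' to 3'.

5'-ATATGCTGCTTCGCCGGTATGTTCCCTTCGTTATCATACCATTCTGACTCCAGGTAAGGATCATAAGTAGCGTTTGCGCGTGGTGCAGCC-3'

Pairing A↔T and G↔C gives CCGACGTGGTGCGCGTTTGCGATGAATACTAGGAATGGACCTCAGTCTTACCATACTATTGCTTCCCTTGTATGGCCGCTTCGTCGTATA, running 3'→5'. Reverse for the 5'→3' convention.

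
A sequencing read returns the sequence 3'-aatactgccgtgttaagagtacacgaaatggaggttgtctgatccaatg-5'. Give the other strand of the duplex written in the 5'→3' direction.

The strand is given 3'→5', so its complement runs 5'→3' in the same left-to-right order: pair each base A↔T, G↔C.

5'-TTATGACGGCACAATTCTCATGTGCTTTACCTCCAACAGACTAGGTTAC-3'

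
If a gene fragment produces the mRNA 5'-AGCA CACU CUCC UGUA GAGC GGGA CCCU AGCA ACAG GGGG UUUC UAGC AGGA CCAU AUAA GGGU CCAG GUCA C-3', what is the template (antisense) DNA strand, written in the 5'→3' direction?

5'-GTGACCTGGACCCTTATATGGTCCTGCTAGAAACCCCCTGTTGCTAGGGTCCCGCTCTACAGGAGAGTGTGCT-3'

Replace U with T to get the coding DNA strand: AGCACACTCTCCTGTAGAGCGGGACCCTAGCAACAGGGGGTTTCTAGCAGGACCATATAAGGGTCCAGGTCAC. The template strand is its reverse complement (complement TCGTGTGAGAGGACATCTCGCCCTGGGATCGTTGTCCCCCAAAGATCGTCCTGGTATATTCCCAGGTCCAGTG, then reverse).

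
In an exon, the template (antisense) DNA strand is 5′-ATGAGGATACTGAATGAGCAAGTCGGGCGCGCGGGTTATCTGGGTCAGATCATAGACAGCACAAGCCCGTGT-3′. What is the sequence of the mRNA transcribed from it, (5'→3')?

5'-ACACGGGCUUGUGCUGUCUAUGAUCUGACCCAGAUAACCCGCGCGCCCGACUUGCUCAUUCAGUAUCCUCAU-3'

RNA polymerase reads the template 3'→5' and synthesizes mRNA 5'→3' by base-pairing (A→U, T→A, G↔C). The complement of the template is TACTCCTATGACTTACTCGTTCAGCCCGCGCGCCCAATAGACCCAGTCTAGTATCTGTCGTGTTCGGGCACA; antiparallel, so 5'→3' the coding strand is ACACGGGCTTGTGCTGTCTATGATCTGACCCAGATAACCCGCGCGCCCGACTTGCTCATTCAGTATCCTCAT. Replace T with U for the mRNA.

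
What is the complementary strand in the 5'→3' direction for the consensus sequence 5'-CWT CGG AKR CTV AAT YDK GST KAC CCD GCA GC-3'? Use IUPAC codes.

5'-GCTGCHGGGTMASCMHRATTBAGYMTCCGAWG-3'

Standard pairs A↔T, G↔C; ambiguity codes pair R↔Y, K↔M, W↔W, S↔S, D↔H, V↔B. Complement (GWAGCCTMYGABTTARHMCSAMTGGGHCGTCG), then reverse for 5'→3'.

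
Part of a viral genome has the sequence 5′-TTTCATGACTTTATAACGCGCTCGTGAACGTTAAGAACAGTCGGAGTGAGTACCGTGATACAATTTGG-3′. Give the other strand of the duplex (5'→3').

Pairing A↔T and G↔C gives AAAGTACTGAAATATTGCGCGAGCACTTGCAATTCTTGTCAGCCTCACTCATGGCACTATGTTAAACC, running 3'→5'. Reverse for the 5'→3' convention.

5'-CCAAATTGTATCACGGTACTCACTCCGACTGTTCTTAACGTTCACGAGCGCGTTATAAAGTCATGAAA-3'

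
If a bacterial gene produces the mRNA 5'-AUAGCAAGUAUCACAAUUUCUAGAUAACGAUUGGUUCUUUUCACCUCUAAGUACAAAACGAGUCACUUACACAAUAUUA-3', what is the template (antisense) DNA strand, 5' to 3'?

5'-TAATATTGTGTAAGTGACTCGTTTTGTACTTAGAGGTGAAAAGAACCAATCGTTATCTAGAAATTGTGATACTTGCTAT-3'

Replace U with T to get the coding DNA strand: ATAGCAAGTATCACAATTTCTAGATAACGATTGGTTCTTTTCACCTCTAAGTACAAAACGAGTCACTTACACAATATTA. The template strand is its reverse complement (complement TATCGTTCATAGTGTTAAAGATCTATTGCTAACCAAGAAAAGTGGAGATTCATGTTTTGCTCAGTGAATGTGTTATAAT, then reverse).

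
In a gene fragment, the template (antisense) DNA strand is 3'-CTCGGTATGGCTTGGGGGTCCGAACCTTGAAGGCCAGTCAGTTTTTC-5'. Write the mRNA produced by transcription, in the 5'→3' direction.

5'-GAGCCAUACCGAACCCCCAGGCUUGGAACUUCCGGUCAGUCAAAAAG-3'

Reading the template 3'→5' as shown, RNA polymerase pairs each base (A→U, T→A, G↔C) to build mRNA 5'→3' directly.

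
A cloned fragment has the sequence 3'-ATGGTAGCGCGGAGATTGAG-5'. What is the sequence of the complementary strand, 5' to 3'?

The strand is given 3'→5', so its complement runs 5'→3' in the same left-to-right order: pair each base A↔T, G↔C.

5'-TACCATCGCGCCTCTAACTC-3'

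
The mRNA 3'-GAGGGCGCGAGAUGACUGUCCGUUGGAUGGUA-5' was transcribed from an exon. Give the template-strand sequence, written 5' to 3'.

5'-CTCCCGCGCTCTACTGACAGGCAACCTACCAT-3'

Written 5'→3' the mRNA is AUGGUAGGUUGCCUGUCAGUAGAGCGCGGGAG, so the coding DNA strand is ATGGTAGGTTGCCTGTCAGTAGAGCGCGGGAG. The template is its reverse complement.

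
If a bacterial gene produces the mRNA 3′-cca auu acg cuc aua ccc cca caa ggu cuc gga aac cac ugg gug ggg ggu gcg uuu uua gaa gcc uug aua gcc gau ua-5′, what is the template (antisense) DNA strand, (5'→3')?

5'-GGTTAATGCGAGTATGGGGGTGTTCCAGAGCCTTTGGTGACCCACCCCCCACGCAAAAATCTTCGGAACTATCGGCTAAT-3'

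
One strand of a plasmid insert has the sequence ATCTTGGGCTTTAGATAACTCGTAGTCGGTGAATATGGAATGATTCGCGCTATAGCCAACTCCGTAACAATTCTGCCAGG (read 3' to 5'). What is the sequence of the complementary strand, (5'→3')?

5'-TAGAACCCGAAATCTATTGAGCATCAGCCACTTATACCTTACTAAGCGCGATATCGGTTGAGGCATTGTTAAGACGGTCC-3'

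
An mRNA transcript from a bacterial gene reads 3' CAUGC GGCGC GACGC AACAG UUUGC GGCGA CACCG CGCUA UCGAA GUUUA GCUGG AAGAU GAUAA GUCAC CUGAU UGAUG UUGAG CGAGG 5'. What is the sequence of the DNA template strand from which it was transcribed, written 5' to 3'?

Written 5'→3' the mRNA is GGAGCGAGUUGUAGUUAGUCCACUGAAUAGUAGAAGGUCGAUUUGAAGCUAUCGCGCCACAGCGGCGUUUGACAACGCAGCGCGGCGUAC, so the coding DNA strand is GGAGCGAGTTGTAGTTAGTCCACTGAATAGTAGAAGGTCGATTTGAAGCTATCGCGCCACAGCGGCGTTTGACAACGCAGCGCGGCGTAC. The template is its reverse complement.

5'-GTACGCCGCGCTGCGTTGTCAAACGCCGCTGTGGCGCGATAGCTTCAAATCGACCTTCTACTATTCAGTGGACTAACTACAACTCGCTCC-3'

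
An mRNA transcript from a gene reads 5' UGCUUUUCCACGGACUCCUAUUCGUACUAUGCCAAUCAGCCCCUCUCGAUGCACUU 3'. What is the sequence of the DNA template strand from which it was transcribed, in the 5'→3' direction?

Replace U with T to get the coding DNA strand: TGCTTTTCCACGGACTCCTATTCGTACTATGCCAATCAGCCCCTCTCGATGCACTT. The template strand is its reverse complement (complement ACGAAAAGGTGCCTGAGGATAAGCATGATACGGTTAGTCGGGGAGAGCTACGTGAA, then reverse).

5'-AAGTGCATCGAGAGGGGCTGATTGGCATAGTACGAATAGGAGTCCGTGGAAAAGCA-3'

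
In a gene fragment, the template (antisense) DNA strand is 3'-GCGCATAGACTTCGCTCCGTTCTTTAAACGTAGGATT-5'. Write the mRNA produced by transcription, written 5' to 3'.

Reading the template 3'→5' as shown, RNA polymerase pairs each base (A→U, T→A, G↔C) to build mRNA 5'→3' directly.

5′-CGCGUAUCUGAAGCGAGGCAAGAAAUUUGCAUCCUAA-3′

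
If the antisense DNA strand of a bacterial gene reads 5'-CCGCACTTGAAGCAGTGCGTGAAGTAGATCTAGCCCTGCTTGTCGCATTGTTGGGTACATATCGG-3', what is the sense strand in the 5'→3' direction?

The coding strand is complementary and antiparallel to the template: take the complement (A↔T, G↔C) and reverse.

5'-CCGATATGTACCCAACAATGCGACAAGCAGGGCTAGATCTACTTCACGCACTGCTTCAAGTGCGG-3'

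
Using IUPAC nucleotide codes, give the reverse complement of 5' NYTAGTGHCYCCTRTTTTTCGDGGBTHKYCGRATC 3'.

Standard pairs A↔T, G↔C; ambiguity codes pair R↔Y, K↔M, B↔V, D↔H, N↔N. Complement (NRATCACDGRGGAYAAAAAGCHCCVADMRGCYTAG), then reverse for 5'→3'.

5'-GATYCGRMDAVCCHCGAAAAAYAGGRGDCACTARN-3'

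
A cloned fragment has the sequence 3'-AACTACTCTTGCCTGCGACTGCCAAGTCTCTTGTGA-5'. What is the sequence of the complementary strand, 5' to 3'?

The strand is given 3'→5', so its complement runs 5'→3' in the same left-to-right order: pair each base A↔T, G↔C.

5′-TTGATGAGAACGGACGCTGACGGTTCAGAGAACACT-3′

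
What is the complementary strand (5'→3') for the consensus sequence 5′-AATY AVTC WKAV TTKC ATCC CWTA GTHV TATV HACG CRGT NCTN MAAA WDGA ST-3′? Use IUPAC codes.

5′-ASTCHWTTTKNAGNACYGCGTDBATABDACTAWGGGATGMAABTMWGABTRATT-3′

Standard pairs A↔T, G↔C; ambiguity codes pair R↔Y, M↔K, W↔W, S↔S, D↔H, V↔B, N↔N. Complement (TTARTBAGWMTBAAMGTAGGGWATCADBATABDTGCGYCANGANKTTTWHCTSA), then reverse for 5'→3'.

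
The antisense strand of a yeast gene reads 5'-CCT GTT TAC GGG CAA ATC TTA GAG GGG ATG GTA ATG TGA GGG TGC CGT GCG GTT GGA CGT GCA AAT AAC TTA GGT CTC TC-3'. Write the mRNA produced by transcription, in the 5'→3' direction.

RNA polymerase reads the template 3'→5' and synthesizes mRNA 5'→3' by base-pairing (A→U, T→A, G↔C). The complement of the template is GGACAAATGCCCGTTTAGAATCTCCCCTACCATTACACTCCCACGGCACGCCAACCTGCACGTTTATTGAATCCAGAGAG; antiparallel, so 5'→3' the coding strand is GAGAGACCTAAGTTATTTGCACGTCCAACCGCACGGCACCCTCACATTACCATCCCCTCTAAGATTTGCCCGTAAACAGG. Replace T with U for the mRNA.

5′-GAGAGACCUAAGUUAUUUGCACGUCCAACCGCACGGCACCCUCACAUUACCAUCCCCUCUAAGAUUUGCCCGUAAACAGG-3′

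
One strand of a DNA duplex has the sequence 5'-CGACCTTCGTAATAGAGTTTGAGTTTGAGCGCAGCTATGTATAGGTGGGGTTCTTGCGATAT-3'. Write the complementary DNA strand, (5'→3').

Pairing A↔T and G↔C gives GCTGGAAGCATTATCTCAAACTCAAACTCGCGTCGATACATATCCACCCCAAGAACGCTATA, running 3'→5'. Reverse for the 5'→3' convention.

5'-ATATCGCAAGAACCCCACCTATACATAGCTGCGCTCAAACTCAAACTCTATTACGAAGGTCG-3'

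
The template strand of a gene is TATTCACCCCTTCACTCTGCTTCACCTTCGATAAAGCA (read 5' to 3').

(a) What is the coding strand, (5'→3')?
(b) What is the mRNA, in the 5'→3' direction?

(a) 5'-TGCTTTATCGAAGGTGAAGCAGAGTGAAGGGGTGAATA-3'
(b) 5'-UGCUUUAUCGAAGGUGAAGCAGAGUGAAGGGGUGAAUA-3'

(a) The coding strand is the reverse complement of the template: complement ATAAGTGGGGAAGTGAGACGAAGTGGAAGCTATTTCGT, then reverse.
(b) mRNA has the coding-strand sequence with T→U.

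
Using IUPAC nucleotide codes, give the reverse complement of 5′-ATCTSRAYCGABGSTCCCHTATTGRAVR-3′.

5'-YBTYCAATADGGGASCVTCGRTYSAGAT-3'

Standard pairs A↔T, G↔C; ambiguity codes pair R↔Y, S↔S, B↔V, H↔D. Complement (TAGASYTRGCTVCSAGGGDATAACYTBY), then reverse for 5'→3'.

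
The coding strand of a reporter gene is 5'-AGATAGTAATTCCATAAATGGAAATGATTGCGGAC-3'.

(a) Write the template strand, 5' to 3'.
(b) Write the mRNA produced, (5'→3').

(a) 5'-GTCCGCAATCATTTCCATTTATGGAATTACTATCT-3'
(b) 5'-AGAUAGUAAUUCCAUAAAUGGAAAUGAUUGCGGAC-3'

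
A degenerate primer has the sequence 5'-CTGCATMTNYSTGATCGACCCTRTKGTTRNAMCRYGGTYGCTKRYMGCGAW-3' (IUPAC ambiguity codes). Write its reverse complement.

5'-WTCGCKRYMAGCRACCRYGKTNYAACMAYAGGGTCGATCASRNAKATGCAG-3'

Standard pairs A↔T, G↔C; ambiguity codes pair R↔Y, M↔K, W↔W, S↔S, N↔N. Complement (GACGTAKANRSACTAGCTGGGAYAMCAAYNTKGYRCCARCGAMYRKCGCTW), then reverse for 5'→3'.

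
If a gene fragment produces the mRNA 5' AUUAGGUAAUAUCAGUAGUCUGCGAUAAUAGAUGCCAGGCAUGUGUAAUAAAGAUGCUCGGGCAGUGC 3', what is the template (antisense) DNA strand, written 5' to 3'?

5'-GCACTGCCCGAGCATCTTTATTACACATGCCTGGCATCTATTATCGCAGACTACTGATATTACCTAAT-3'

Replace U with T to get the coding DNA strand: ATTAGGTAATATCAGTAGTCTGCGATAATAGATGCCAGGCATGTGTAATAAAGATGCTCGGGCAGTGC. The template strand is its reverse complement (complement TAATCCATTATAGTCATCAGACGCTATTATCTACGGTCCGTACACATTATTTCTACGAGCCCGTCACG, then reverse).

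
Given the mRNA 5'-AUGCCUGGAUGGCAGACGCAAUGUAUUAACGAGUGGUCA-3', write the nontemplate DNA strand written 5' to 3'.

The coding DNA strand has the same 5'→3' sequence as the mRNA with U replaced by T.

5'-ATGCCTGGATGGCAGACGCAATGTATTAACGAGTGGTCA-3'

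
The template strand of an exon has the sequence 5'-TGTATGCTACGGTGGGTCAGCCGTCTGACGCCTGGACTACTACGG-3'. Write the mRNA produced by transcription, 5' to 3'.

5'-CCGUAGUAGUCCAGGCGUCAGACGGCUGACCCACCGUAGCAUACA-3'

The mRNA has the sequence of the coding strand (reverse complement of the template) with T→U. Reverse complement of TGTATGCTACGGTGGGTCAGCCGTCTGACGCCTGGACTACTACGG is CCGTAGTAGTCCAGGCGTCAGACGGCTGACCCACCGTAGCATACA; then T→U.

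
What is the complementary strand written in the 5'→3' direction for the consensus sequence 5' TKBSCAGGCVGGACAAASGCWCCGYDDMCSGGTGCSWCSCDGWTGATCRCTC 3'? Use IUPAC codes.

5′-GAGYGATCAWCHGSGWSGCACCSGKHHRCGGWGCSTTTGTCCBGCCTGSVMA-3′

Standard pairs A↔T, G↔C; ambiguity codes pair R↔Y, M↔K, W↔W, S↔S, B↔V, D↔H. Complement (AMVSGTCCGBCCTGTTTSCGWGGCRHHKGSCCACGSWGSGHCWACTAGYGAG), then reverse for 5'→3'.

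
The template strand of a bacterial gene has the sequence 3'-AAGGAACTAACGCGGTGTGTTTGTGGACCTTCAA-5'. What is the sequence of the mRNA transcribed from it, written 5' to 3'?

5'-UUCCUUGAUUGCGCCACACAAACACCUGGAAGUU-3'

Reading the template 3'→5' as shown, RNA polymerase pairs each base (A→U, T→A, G↔C) to build mRNA 5'→3' directly.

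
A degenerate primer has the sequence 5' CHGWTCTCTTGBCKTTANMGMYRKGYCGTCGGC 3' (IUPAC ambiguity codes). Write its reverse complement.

5'-GCCGACGRCMYRKCKNTAAMGVCAAGAGAWCDG-3'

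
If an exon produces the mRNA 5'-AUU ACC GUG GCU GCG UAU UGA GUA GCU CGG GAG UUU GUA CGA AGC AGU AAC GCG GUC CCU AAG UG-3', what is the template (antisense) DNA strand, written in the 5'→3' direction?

Replace U with T to get the coding DNA strand: ATTACCGTGGCTGCGTATTGAGTAGCTCGGGAGTTTGTACGAAGCAGTAACGCGGTCCCTAAGTG. The template strand is its reverse complement (complement TAATGGCACCGACGCATAACTCATCGAGCCCTCAAACATGCTTCGTCATTGCGCCAGGGATTCAC, then reverse).

5'-CACTTAGGGACCGCGTTACTGCTTCGTACAAACTCCCGAGCTACTCAATACGCAGCCACGGTAAT-3'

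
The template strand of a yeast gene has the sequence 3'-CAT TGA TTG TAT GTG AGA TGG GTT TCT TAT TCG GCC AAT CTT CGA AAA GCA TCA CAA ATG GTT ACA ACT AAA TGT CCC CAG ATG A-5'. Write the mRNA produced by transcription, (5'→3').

5′-GUAACUAACAUACACUCUACCCAAAGAAUAAGCCGGUUAGAAGCUUUUCGUAGUGUUUACCAAUGUUGAUUUACAGGGGUCUACU-3′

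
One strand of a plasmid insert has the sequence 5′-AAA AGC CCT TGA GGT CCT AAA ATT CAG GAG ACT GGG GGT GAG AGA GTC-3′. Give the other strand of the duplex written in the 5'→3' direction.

5'-GACTCTCTCACCCCCAGTCTCCTGAATTTTAGGACCTCAAGGGCTTTT-3'

The complement of AAAAGCCCTTGAGGTCCTAAAATTCAGGAGACTGGGGGTGAGAGAGTC is TTTTCGGGAACTCCAGGATTTTAAGTCCTCTGACCCCCACTCTCTCAG (A↔T, G↔C). DNA strands are antiparallel, so the complementary strand runs 3'→5'; reversing gives the 5'→3' form.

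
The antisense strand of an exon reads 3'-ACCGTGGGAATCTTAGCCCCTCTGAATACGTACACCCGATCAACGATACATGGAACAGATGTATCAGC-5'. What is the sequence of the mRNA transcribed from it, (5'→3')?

5'-UGGCACCCUUAGAAUCGGGGAGACUUAUGCAUGUGGGCUAGUUGCUAUGUACCUUGUCUACAUAGUCG-3'

Reading the template 3'→5' as shown, RNA polymerase pairs each base (A→U, T→A, G↔C) to build mRNA 5'→3' directly.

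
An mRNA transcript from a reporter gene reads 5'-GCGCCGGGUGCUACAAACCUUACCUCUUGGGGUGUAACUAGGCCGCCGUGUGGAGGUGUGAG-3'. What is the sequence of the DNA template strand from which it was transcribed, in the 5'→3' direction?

Replace U with T to get the coding DNA strand: GCGCCGGGTGCTACAAACCTTACCTCTTGGGGTGTAACTAGGCCGCCGTGTGGAGGTGTGAG. The template strand is its reverse complement (complement CGCGGCCCACGATGTTTGGAATGGAGAACCCCACATTGATCCGGCGGCACACCTCCACACTC, then reverse).

5'-CTCACACCTCCACACGGCGGCCTAGTTACACCCCAAGAGGTAAGGTTTGTAGCACCCGGCGC-3'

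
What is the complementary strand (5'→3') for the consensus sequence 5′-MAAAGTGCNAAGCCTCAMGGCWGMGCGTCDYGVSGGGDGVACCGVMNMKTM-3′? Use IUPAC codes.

Standard pairs A↔T, G↔C; ambiguity codes pair Y↔R, M↔K, W↔W, S↔S, D↔H, V↔B, N↔N. Complement (KTTTCACGNTTCGGAGTKCCGWCKCGCAGHRCBSCCCHCBTGGCBKNKMAK), then reverse for 5'→3'.

5'-KAMKNKBCGGTBCHCCCSBCRHGACGCKCWGCCKTGAGGCTTNGCACTTTK-3'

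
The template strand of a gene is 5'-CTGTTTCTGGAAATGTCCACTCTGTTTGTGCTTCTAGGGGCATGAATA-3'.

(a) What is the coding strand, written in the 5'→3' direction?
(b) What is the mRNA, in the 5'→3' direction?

(a) 5'-TATTCATGCCCCTAGAAGCACAAACAGAGTGGACATTTCCAGAAACAG-3'
(b) 5'-UAUUCAUGCCCCUAGAAGCACAAACAGAGUGGACAUUUCCAGAAACAG-3'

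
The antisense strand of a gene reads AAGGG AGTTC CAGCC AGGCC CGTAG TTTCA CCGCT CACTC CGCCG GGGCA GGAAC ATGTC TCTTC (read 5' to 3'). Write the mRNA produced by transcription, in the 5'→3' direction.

5′-GAAGAGACAUGUUCCUGCCCCGGCGGAGUGAGCGGUGAAACUACGGGCCUGGCUGGAACUCCCUU-3′

The mRNA has the sequence of the coding strand (reverse complement of the template) with T→U. Reverse complement of AAGGGAGTTCCAGCCAGGCCCGTAGTTTCACCGCTCACTCCGCCGGGGCAGGAACATGTCTCTTC is GAAGAGACATGTTCCTGCCCCGGCGGAGTGAGCGGTGAAACTACGGGCCTGGCTGGAACTCCCTT; then T→U.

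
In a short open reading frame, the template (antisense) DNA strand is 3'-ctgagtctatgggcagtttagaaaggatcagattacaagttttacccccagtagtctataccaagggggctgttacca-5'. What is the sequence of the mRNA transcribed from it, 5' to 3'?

Reading the template 3'→5' as shown, RNA polymerase pairs each base (A→U, T→A, G↔C) to build mRNA 5'→3' directly.

5'-GACUCAGAUACCCGUCAAAUCUUUCCUAGUCUAAUGUUCAAAAUGGGGGUCAUCAGAUAUGGUUCCCCCGACAAUGGU-3'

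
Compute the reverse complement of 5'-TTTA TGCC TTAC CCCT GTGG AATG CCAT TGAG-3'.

Reading the sequence 3'→5' and pairing each base (A↔T, G↔C) gives the reverse complement directly.

5'-CTCAATGGCATTCCACAGGGGTAAGGCATAAA-3'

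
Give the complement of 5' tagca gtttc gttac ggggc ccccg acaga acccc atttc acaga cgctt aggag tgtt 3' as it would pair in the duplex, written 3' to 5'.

Base-pairing A↔T, G↔C gives the complement. The complementary strand is antiparallel, so paired with a 5'→3' strand it runs 3'→5'.

3'-ATCGTCAAAGCAATGCCCCGGGGGCTGTCTTGGGGTAAAGTGTCTGCGAATCCTCACAA-5'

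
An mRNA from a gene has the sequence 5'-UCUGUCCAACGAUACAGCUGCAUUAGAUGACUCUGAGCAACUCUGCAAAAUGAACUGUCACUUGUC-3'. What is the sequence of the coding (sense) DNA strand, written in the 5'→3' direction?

The coding DNA strand has the same 5'→3' sequence as the mRNA with U replaced by T.

5'-TCTGTCCAACGATACAGCTGCATTAGATGACTCTGAGCAACTCTGCAAAATGAACTGTCACTTGTC-3'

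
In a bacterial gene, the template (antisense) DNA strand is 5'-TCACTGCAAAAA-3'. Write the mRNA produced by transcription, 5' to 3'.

The mRNA has the sequence of the coding strand (reverse complement of the template) with T→U. Reverse complement of TCACTGCAAAAA is TTTTTGCAGTGA; then T→U.

5'-UUUUUGCAGUGA-3'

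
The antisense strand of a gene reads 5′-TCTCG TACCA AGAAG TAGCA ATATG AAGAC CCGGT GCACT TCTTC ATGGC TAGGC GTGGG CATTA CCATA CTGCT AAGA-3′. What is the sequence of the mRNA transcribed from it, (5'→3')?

5'-UCUUAGCAGUAUGGUAAUGCCCACGCCUAGCCAUGAAGAAGUGCACCGGGUCUUCAUAUUGCUACUUCUUGGUACGAGA-3'

RNA polymerase reads the template 3'→5' and synthesizes mRNA 5'→3' by base-pairing (A→U, T→A, G↔C). The complement of the template is AGAGCATGGTTCTTCATCGTTATACTTCTGGGCCACGTGAAGAAGTACCGATCCGCACCCGTAATGGTATGACGATTCT; antiparallel, so 5'→3' the coding strand is TCTTAGCAGTATGGTAATGCCCACGCCTAGCCATGAAGAAGTGCACCGGGTCTTCATATTGCTACTTCTTGGTACGAGA. Replace T with U for the mRNA.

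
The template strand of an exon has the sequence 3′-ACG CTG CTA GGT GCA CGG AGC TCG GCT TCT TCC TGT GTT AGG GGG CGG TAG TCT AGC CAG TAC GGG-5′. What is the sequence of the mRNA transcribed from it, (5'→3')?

Reading the template 3'→5' as shown, RNA polymerase pairs each base (A→U, T→A, G↔C) to build mRNA 5'→3' directly.

5′-UGCGACGAUCCACGUGCCUCGAGCCGAAGAAGGACACAAUCCCCCGCCAUCAGAUCGGUCAUGCCC-3′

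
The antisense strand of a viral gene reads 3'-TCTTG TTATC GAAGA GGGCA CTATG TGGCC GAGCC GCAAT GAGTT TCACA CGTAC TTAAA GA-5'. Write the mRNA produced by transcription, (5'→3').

5'-AGAACAAUAGCUUCUCCCGUGAUACACCGGCUCGGCGUUACUCAAAGUGUGCAUGAAUUUCU-3'

Reading the template 3'→5' as shown, RNA polymerase pairs each base (A→U, T→A, G↔C) to build mRNA 5'→3' directly.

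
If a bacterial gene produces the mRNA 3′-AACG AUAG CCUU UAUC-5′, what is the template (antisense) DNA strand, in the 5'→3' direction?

Written 5'→3' the mRNA is CUAUUUCCGAUAGCAA, so the coding DNA strand is CTATTTCCGATAGCAA. The template is its reverse complement.

5'-TTGCTATCGGAAATAG-3'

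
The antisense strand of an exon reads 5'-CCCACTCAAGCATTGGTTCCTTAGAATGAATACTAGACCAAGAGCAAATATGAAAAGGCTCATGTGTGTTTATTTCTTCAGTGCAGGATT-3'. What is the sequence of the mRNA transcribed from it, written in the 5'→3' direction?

5'-AAUCCUGCACUGAAGAAAUAAACACACAUGAGCCUUUUCAUAUUUGCUCUUGGUCUAGUAUUCAUUCUAAGGAACCAAUGCUUGAGUGGG-3'

RNA polymerase reads the template 3'→5' and synthesizes mRNA 5'→3' by base-pairing (A→U, T→A, G↔C). The complement of the template is GGGTGAGTTCGTAACCAAGGAATCTTACTTATGATCTGGTTCTCGTTTATACTTTTCCGAGTACACACAAATAAAGAAGTCACGTCCTAA; antiparallel, so 5'→3' the coding strand is AATCCTGCACTGAAGAAATAAACACACATGAGCCTTTTCATATTTGCTCTTGGTCTAGTATTCATTCTAAGGAACCAATGCTTGAGTGGG. Replace T with U for the mRNA.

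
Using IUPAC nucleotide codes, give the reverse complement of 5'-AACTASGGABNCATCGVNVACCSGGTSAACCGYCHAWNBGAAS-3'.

5'-STTCVNWTDGRCGGTTSACCSGGTBNBCGATGNVTCCSTAGTT-3'

Standard pairs A↔T, G↔C; ambiguity codes pair Y↔R, W↔W, S↔S, B↔V, H↔D, N↔N. Complement (TTGATSCCTVNGTAGCBNBTGGSCCASTTGGCRGDTWNVCTTS), then reverse for 5'→3'.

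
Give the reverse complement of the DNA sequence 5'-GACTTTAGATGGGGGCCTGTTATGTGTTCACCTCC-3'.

Reading the sequence 3'→5' and pairing each base (A↔T, G↔C) gives the reverse complement directly.

5'-GGAGGTGAACACATAACAGGCCCCCATCTAAAGTC-3'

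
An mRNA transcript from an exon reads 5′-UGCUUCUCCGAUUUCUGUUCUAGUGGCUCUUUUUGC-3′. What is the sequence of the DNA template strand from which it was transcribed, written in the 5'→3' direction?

Replace U with T to get the coding DNA strand: TGCTTCTCCGATTTCTGTTCTAGTGGCTCTTTTTGC. The template strand is its reverse complement (complement ACGAAGAGGCTAAAGACAAGATCACCGAGAAAAACG, then reverse).

5'-GCAAAAAGAGCCACTAGAACAGAAATCGGAGAAGCA-3'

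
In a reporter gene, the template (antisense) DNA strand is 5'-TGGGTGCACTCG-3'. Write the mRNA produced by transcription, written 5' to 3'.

RNA polymerase reads the template 3'→5' and synthesizes mRNA 5'→3' by base-pairing (A→U, T→A, G↔C). The complement of the template is ACCCACGTGAGC; antiparallel, so 5'→3' the coding strand is CGAGTGCACCCA. Replace T with U for the mRNA.

5'-CGAGUGCACCCA-3'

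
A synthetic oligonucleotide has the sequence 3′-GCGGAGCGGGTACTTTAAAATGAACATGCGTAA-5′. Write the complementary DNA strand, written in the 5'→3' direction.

The strand is given 3'→5', so its complement runs 5'→3' in the same left-to-right order: pair each base A↔T, G↔C.

5'-CGCCTCGCCCATGAAATTTTACTTGTACGCATT-3'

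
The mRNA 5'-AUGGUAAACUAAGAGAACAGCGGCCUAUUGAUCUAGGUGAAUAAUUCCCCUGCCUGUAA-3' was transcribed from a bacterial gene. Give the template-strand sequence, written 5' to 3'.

Replace U with T to get the coding DNA strand: ATGGTAAACTAAGAGAACAGCGGCCTATTGATCTAGGTGAATAATTCCCCTGCCTGTAA. The template strand is its reverse complement (complement TACCATTTGATTCTCTTGTCGCCGGATAACTAGATCCACTTATTAAGGGGACGGACATT, then reverse).

5'-TTACAGGCAGGGGAATTATTCACCTAGATCAATAGGCCGCTGTTCTCTTAGTTTACCAT-3'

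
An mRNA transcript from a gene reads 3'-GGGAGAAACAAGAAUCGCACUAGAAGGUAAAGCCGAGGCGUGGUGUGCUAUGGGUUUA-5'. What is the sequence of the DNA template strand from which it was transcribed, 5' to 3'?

Written 5'→3' the mRNA is AUUUGGGUAUCGUGUGGUGCGGAGCCGAAAUGGAAGAUCACGCUAAGAACAAAGAGGG, so the coding DNA strand is ATTTGGGTATCGTGTGGTGCGGAGCCGAAATGGAAGATCACGCTAAGAACAAAGAGGG. The template is its reverse complement.

5'-CCCTCTTTGTTCTTAGCGTGATCTTCCATTTCGGCTCCGCACCACACGATACCCAAAT-3'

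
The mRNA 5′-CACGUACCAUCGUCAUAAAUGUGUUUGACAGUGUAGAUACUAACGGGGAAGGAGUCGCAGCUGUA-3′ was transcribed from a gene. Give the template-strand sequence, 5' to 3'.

5'-TACAGCTGCGACTCCTTCCCCGTTAGTATCTACACTGTCAAACACATTTATGACGATGGTACGTG-3'

Replace U with T to get the coding DNA strand: CACGTACCATCGTCATAAATGTGTTTGACAGTGTAGATACTAACGGGGAAGGAGTCGCAGCTGTA. The template strand is its reverse complement (complement GTGCATGGTAGCAGTATTTACACAAACTGTCACATCTATGATTGCCCCTTCCTCAGCGTCGACAT, then reverse).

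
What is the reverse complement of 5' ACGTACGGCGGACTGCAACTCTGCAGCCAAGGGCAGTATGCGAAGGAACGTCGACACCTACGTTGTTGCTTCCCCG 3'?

5'-CGGGGAAGCAACAACGTAGGTGTCGACGTTCCTTCGCATACTGCCCTTGGCTGCAGAGTTGCAGTCCGCCGTACGT-3'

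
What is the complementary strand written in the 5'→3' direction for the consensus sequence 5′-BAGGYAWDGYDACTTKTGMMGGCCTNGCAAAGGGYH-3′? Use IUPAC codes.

Standard pairs A↔T, G↔C; ambiguity codes pair Y↔R, M↔K, W↔W, B↔V, D↔H, N↔N. Complement (VTCCRTWHCRHTGAAMACKKCCGGANCGTTTCCCRD), then reverse for 5'→3'.

5'-DRCCCTTTGCNAGGCCKKCAMAAGTHRCHWTRCCTV-3'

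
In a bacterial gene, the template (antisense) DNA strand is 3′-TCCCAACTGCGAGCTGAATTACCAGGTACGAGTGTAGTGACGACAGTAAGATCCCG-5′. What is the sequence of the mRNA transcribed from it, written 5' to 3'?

Reading the template 3'→5' as shown, RNA polymerase pairs each base (A→U, T→A, G↔C) to build mRNA 5'→3' directly.

5'-AGGGUUGACGCUCGACUUAAUGGUCCAUGCUCACAUCACUGCUGUCAUUCUAGGGC-3'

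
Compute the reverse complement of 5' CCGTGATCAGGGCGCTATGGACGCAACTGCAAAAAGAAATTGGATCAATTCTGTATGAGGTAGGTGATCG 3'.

Complement each base (A↔T, G↔C): GGCACTAGTCCCGCGATACCTGCGTTGACGTTTTTCTTTAACCTAGTTAAGACATACTCCATCCACTAGC. Then reverse.

5'-CGATCACCTACCTCATACAGAATTGATCCAATTTCTTTTTGCAGTTGCGTCCATAGCGCCCTGATCACGG-3'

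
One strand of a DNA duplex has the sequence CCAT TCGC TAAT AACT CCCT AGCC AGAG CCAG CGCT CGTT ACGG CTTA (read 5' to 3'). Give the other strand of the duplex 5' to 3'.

5'-TAAGCCGTAACGAGCGCTGGCTCTGGCTAGGGAGTTATTAGCGAATGG-3'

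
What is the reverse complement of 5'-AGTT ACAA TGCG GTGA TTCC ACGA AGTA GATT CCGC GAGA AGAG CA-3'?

5'-TGCTCTTCTCGCGGAATCTACTTCGTGGAATCACCGCATTGTAACT-3'

Reading the sequence 3'→5' and pairing each base (A↔T, G↔C) gives the reverse complement directly.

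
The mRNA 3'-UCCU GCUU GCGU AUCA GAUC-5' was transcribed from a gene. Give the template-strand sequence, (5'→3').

Written 5'→3' the mRNA is CUAGACUAUGCGUUCGUCCU, so the coding DNA strand is CTAGACTATGCGTTCGTCCT. The template is its reverse complement.

5'-AGGACGAACGCATAGTCTAG-3'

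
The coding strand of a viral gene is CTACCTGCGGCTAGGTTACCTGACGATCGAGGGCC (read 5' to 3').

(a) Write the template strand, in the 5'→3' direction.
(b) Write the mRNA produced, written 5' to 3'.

(a) 5′-GGCCCTCGATCGTCAGGTAACCTAGCCGCAGGTAG-3′
(b) 5'-CUACCUGCGGCUAGGUUACCUGACGAUCGAGGGCC-3'

(a) The template strand is the reverse complement of the coding strand: complement GATGGACGCCGATCCAATGGACTGCTAGCTCCCGG, then reverse.
(b) mRNA matches the coding strand with T→U.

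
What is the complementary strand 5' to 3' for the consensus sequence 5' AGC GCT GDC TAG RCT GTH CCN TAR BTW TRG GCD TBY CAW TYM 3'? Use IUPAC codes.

Standard pairs A↔T, G↔C; ambiguity codes pair R↔Y, M↔K, W↔W, B↔V, D↔H, N↔N. Complement (TCGCGACHGATCYGACADGGNATYVAWAYCCGHAVRGTWARK), then reverse for 5'→3'.

5'-KRAWTGRVAHGCCYAWAVYTANGGDACAGYCTAGHCAGCGCT-3'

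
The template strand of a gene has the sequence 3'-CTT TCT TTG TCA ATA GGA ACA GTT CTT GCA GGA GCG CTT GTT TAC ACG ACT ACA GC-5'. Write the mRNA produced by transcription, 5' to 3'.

Reading the template 3'→5' as shown, RNA polymerase pairs each base (A→U, T→A, G↔C) to build mRNA 5'→3' directly.

5′-GAAAGAAACAGUUAUCCUUGUCAAGAACGUCCUCGCGAACAAAUGUGCUGAUGUCG-3′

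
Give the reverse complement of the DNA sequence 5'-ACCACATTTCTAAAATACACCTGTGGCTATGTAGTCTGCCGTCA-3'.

5'-TGACGGCAGACTACATAGCCACAGGTGTATTTTAGAAATGTGGT-3'

Reading the sequence 3'→5' and pairing each base (A↔T, G↔C) gives the reverse complement directly.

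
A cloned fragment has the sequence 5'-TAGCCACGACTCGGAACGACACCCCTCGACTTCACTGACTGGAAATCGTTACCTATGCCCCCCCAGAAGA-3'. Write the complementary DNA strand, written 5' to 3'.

5′-TCTTCTGGGGGGGCATAGGTAACGATTTCCAGTCAGTGAAGTCGAGGGGTGTCGTTCCGAGTCGTGGCTA-3′

Pairing A↔T and G↔C gives ATCGGTGCTGAGCCTTGCTGTGGGGAGCTGAAGTGACTGACCTTTAGCAATGGATACGGGGGGGTCTTCT, running 3'→5'. Reverse for the 5'→3' convention.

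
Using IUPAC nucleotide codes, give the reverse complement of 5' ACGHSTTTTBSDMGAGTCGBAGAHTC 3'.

5'-GADTCTVCGACTCKHSVAAAASDCGT-3'

Standard pairs A↔T, G↔C; ambiguity codes pair M↔K, S↔S, B↔V, D↔H. Complement (TGCDSAAAAVSHKCTCAGCVTCTDAG), then reverse for 5'→3'.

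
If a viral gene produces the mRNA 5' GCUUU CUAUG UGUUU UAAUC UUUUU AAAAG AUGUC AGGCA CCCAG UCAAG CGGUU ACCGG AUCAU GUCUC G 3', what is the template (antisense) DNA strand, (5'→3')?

5'-CGAGACATGATCCGGTAACCGCTTGACTGGGTGCCTGACATCTTTTAAAAAGATTAAAACACATAGAAAGC-3'

Replace U with T to get the coding DNA strand: GCTTTCTATGTGTTTTAATCTTTTTAAAAGATGTCAGGCACCCAGTCAAGCGGTTACCGGATCATGTCTCG. The template strand is its reverse complement (complement CGAAAGATACACAAAATTAGAAAAATTTTCTACAGTCCGTGGGTCAGTTCGCCAATGGCCTAGTACAGAGC, then reverse).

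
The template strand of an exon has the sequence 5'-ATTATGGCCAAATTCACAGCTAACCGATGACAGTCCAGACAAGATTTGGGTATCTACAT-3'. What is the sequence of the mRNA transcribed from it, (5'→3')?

5′-AUGUAGAUACCCAAAUCUUGUCUGGACUGUCAUCGGUUAGCUGUGAAUUUGGCCAUAAU-3′

RNA polymerase reads the template 3'→5' and synthesizes mRNA 5'→3' by base-pairing (A→U, T→A, G↔C). The complement of the template is TAATACCGGTTTAAGTGTCGATTGGCTACTGTCAGGTCTGTTCTAAACCCATAGATGTA; antiparallel, so 5'→3' the coding strand is ATGTAGATACCCAAATCTTGTCTGGACTGTCATCGGTTAGCTGTGAATTTGGCCATAAT. Replace T with U for the mRNA.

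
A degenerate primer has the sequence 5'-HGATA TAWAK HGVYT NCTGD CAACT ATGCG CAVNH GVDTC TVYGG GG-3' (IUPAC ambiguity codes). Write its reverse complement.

Standard pairs A↔T, G↔C; ambiguity codes pair Y↔R, K↔M, W↔W, D↔H, V↔B, N↔N. Complement (DCTATATWTMDCBRANGACHGTTGATACGCGTBNDCBHAGABRCCCC), then reverse for 5'→3'.

5'-CCCCRBAGAHBCDNBTGCGCATAGTTGHCAGNARBCDMTWTATATCD-3'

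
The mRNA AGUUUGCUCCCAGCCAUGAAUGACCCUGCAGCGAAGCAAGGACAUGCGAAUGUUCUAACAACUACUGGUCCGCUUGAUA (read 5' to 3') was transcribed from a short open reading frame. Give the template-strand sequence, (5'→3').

5'-TATCAAGCGGACCAGTAGTTGTTAGAACATTCGCATGTCCTTGCTTCGCTGCAGGGTCATTCATGGCTGGGAGCAAACT-3'

Replace U with T to get the coding DNA strand: AGTTTGCTCCCAGCCATGAATGACCCTGCAGCGAAGCAAGGACATGCGAATGTTCTAACAACTACTGGTCCGCTTGATA. The template strand is its reverse complement (complement TCAAACGAGGGTCGGTACTTACTGGGACGTCGCTTCGTTCCTGTACGCTTACAAGATTGTTGATGACCAGGCGAACTAT, then reverse).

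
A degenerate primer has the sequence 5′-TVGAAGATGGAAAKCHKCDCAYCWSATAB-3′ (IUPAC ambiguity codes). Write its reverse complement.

Standard pairs A↔T, G↔C; ambiguity codes pair Y↔R, K↔M, W↔W, S↔S, B↔V, D↔H. Complement (ABCTTCTACCTTTMGDMGHGTRGWSTATV), then reverse for 5'→3'.

5'-VTATSWGRTGHGMDGMTTTCCATCTTCBA-3'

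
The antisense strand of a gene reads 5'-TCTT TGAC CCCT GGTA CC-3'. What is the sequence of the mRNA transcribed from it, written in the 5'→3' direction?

5′-GGUACCAGGGGUCAAAGA-3′

The mRNA has the sequence of the coding strand (reverse complement of the template) with T→U. Reverse complement of TCTTTGACCCCTGGTACC is GGTACCAGGGGTCAAAGA; then T→U.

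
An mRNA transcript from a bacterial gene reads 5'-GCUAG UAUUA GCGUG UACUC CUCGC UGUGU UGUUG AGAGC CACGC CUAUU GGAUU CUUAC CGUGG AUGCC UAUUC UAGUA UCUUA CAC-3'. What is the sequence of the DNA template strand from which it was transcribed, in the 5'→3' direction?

Replace U with T to get the coding DNA strand: GCTAGTATTAGCGTGTACTCCTCGCTGTGTTGTTGAGAGCCACGCCTATTGGATTCTTACCGTGGATGCCTATTCTAGTATCTTACAC. The template strand is its reverse complement (complement CGATCATAATCGCACATGAGGAGCGACACAACAACTCTCGGTGCGGATAACCTAAGAATGGCACCTACGGATAAGATCATAGAATGTG, then reverse).

5'-GTGTAAGATACTAGAATAGGCATCCACGGTAAGAATCCAATAGGCGTGGCTCTCAACAACACAGCGAGGAGTACACGCTAATACTAGC-3'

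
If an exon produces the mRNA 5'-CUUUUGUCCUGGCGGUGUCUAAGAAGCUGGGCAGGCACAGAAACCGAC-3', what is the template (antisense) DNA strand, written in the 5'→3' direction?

Replace U with T to get the coding DNA strand: CTTTTGTCCTGGCGGTGTCTAAGAAGCTGGGCAGGCACAGAAACCGAC. The template strand is its reverse complement (complement GAAAACAGGACCGCCACAGATTCTTCGACCCGTCCGTGTCTTTGGCTG, then reverse).

5'-GTCGGTTTCTGTGCCTGCCCAGCTTCTTAGACACCGCCAGGACAAAAG-3'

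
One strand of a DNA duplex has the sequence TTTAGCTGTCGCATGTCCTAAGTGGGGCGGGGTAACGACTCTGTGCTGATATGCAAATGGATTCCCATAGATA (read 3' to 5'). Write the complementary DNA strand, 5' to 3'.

5'-AAATCGACAGCGTACAGGATTCACCCCGCCCCATTGCTGAGACACGACTATACGTTTACCTAAGGGTATCTAT-3'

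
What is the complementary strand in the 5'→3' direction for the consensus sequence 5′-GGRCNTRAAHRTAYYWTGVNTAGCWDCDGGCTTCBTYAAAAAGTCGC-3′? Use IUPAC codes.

5'-GCGACTTTTTRAVGAAGCCHGHWGCTANBCAWRRTAYDTTYANGYCC-3'

Standard pairs A↔T, G↔C; ambiguity codes pair R↔Y, W↔W, B↔V, D↔H, N↔N. Complement (CCYGNAYTTDYATRRWACBNATCGWHGHCCGAAGVARTTTTTCAGCG), then reverse for 5'→3'.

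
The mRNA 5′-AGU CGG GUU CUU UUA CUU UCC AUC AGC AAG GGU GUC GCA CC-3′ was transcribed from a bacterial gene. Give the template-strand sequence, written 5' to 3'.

Replace U with T to get the coding DNA strand: AGTCGGGTTCTTTTACTTTCCATCAGCAAGGGTGTCGCACC. The template strand is its reverse complement (complement TCAGCCCAAGAAAATGAAAGGTAGTCGTTCCCACAGCGTGG, then reverse).

5'-GGTGCGACACCCTTGCTGATGGAAAGTAAAAGAACCCGACT-3'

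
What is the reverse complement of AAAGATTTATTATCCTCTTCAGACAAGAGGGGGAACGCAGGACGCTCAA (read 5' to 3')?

5′-TTGAGCGTCCTGCGTTCCCCCTCTTGTCTGAAGAGGATAATAAATCTTT-3′

Complement each base (A↔T, G↔C): TTTCTAAATAATAGGAGAAGTCTGTTCTCCCCCTTGCGTCCTGCGAGTT. Then reverse.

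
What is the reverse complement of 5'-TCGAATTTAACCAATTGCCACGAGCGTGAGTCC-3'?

5'-GGACTCACGCTCGTGGCAATTGGTTAAATTCGA-3'

Reading the sequence 3'→5' and pairing each base (A↔T, G↔C) gives the reverse complement directly.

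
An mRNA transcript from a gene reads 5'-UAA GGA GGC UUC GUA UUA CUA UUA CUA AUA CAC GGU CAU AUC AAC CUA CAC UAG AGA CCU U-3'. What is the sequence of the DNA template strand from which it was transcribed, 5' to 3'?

5′-AAGGTCTCTAGTGTAGGTTGATATGACCGTGTATTAGTAATAGTAATACGAAGCCTCCTTA-3′

Replace U with T to get the coding DNA strand: TAAGGAGGCTTCGTATTACTATTACTAATACACGGTCATATCAACCTACACTAGAGACCTT. The template strand is its reverse complement (complement ATTCCTCCGAAGCATAATGATAATGATTATGTGCCAGTATAGTTGGATGTGATCTCTGGAA, then reverse).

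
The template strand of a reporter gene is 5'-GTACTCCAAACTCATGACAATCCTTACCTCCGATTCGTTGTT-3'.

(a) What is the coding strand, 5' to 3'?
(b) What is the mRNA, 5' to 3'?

(a) 5'-AACAACGAATCGGAGGTAAGGATTGTCATGAGTTTGGAGTAC-3'
(b) 5'-AACAACGAAUCGGAGGUAAGGAUUGUCAUGAGUUUGGAGUAC-3'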